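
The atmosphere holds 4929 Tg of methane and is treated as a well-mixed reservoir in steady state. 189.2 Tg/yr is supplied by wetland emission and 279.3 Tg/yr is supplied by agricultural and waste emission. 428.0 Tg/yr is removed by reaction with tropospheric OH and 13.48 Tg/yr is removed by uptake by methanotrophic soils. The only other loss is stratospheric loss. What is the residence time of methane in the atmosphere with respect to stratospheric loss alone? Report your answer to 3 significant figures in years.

At steady state ΣF_in = ΣF_out.
ΣF_in = 189.2 + 279.3 = 468.50 Tg/yr.
Stratospheric loss flux = ΣF_in − (428.0 + 13.48) = 468.50 − 441.5 = 27.02 Tg/yr.
τ = M / F = 4929 / 27.02 = 182.4 yr.

182 yr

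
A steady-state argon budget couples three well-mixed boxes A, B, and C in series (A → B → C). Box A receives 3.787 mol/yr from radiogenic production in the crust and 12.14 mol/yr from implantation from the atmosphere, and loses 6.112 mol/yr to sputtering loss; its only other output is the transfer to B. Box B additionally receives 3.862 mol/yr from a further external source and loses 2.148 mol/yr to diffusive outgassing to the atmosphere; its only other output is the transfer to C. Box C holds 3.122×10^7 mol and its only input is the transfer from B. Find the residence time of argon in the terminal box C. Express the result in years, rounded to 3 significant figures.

Box A: F(A→B) = (3.787 + 12.14) − 6.112 = 9.8150 mol/yr.
Box B: F(B→C) = (9.8150 + 3.862) − 2.148 = 11.529 mol/yr.
Box C throughput = its input = 11.529 mol/yr; τ = 3.122×10^7 / 11.529 = 2.708×10^6 yr.

2.71×10^6 yr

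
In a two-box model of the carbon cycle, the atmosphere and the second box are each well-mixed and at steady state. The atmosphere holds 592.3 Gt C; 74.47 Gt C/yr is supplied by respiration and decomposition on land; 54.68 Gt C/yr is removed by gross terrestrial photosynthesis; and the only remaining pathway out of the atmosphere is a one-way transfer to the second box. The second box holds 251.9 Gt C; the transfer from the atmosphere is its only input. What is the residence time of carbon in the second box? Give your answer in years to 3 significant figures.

Balance the atmosphere: ΣF_in = 74.470 Gt C/yr.
Transfer to the second box = ΣF_in − (54.68) = 19.790 Gt C/yr.
At steady state the output of the second box equals its input, 19.790 Gt C/yr.
τ = M / F = 251.9 / 19.790 = 12.73 yr.

12.7 yr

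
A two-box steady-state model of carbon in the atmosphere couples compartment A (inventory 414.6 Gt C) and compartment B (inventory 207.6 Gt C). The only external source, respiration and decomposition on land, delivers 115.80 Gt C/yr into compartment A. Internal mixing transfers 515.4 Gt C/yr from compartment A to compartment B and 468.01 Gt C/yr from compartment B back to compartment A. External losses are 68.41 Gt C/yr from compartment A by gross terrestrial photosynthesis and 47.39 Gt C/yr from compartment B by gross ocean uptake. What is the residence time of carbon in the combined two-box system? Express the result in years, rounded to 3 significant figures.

Residence time in the combined system uses the total inventory and the total *external* removal — internal exchanges between the two boxes cancel.
M_total = 414.6 + 207.6 = 622.20 Gt C.
ΣF_external_out = 68.41 + 47.39 = 115.80 Gt C/yr.
τ = M_total / ΣF_ext = 622.20 / 115.80 = 5.373 yr.

5.37 yr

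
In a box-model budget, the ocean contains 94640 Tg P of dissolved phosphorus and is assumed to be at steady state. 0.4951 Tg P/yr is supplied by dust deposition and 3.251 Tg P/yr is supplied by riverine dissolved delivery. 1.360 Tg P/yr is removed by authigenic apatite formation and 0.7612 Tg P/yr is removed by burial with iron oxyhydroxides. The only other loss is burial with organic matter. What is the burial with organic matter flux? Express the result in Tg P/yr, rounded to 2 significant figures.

At steady state ΣF_in = ΣF_out.
ΣF_in = 0.4951 + 3.251 = 3.7461 Tg P/yr.
Burial with organic matter flux = ΣF_in − (1.360 + 0.7612) = 3.7461 − 2.121 = 1.625 Tg P/yr.

1.6 Tg P/yr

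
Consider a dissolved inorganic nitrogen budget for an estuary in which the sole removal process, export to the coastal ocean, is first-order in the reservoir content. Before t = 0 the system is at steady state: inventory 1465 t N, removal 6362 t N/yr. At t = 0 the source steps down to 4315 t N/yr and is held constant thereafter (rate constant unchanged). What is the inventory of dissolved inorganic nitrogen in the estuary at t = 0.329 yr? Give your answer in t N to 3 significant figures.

τ = M₀/F₀ = 1465/6362 = 0.2303 yr; rate constant k = 1/τ.
New steady state M_∞ = F₁/k = F₁·τ = 4315 × 0.2303 = 993.63 t N.
M(t) = M_∞ + (M₀ − M_∞)·e^(−t/τ); t/τ = 0.329/0.2303 = 1.429, so e^(−t/τ) = 0.2396.
M(t) = 993.63 + 471.4 × 0.2396 = 1106.6 t N.

1110 t N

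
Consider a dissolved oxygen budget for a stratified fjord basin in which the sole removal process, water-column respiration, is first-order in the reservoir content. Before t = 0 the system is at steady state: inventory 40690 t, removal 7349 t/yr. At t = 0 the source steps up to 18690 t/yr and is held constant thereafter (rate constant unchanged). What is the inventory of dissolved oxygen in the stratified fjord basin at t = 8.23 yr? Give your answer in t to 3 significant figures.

89300 t

Residence time τ = M₀/F₀ = 5.537 yr. The eventual steady state is M_∞ = M₀·(F₁/F₀) = 40690 × 18690/7349 = 103480 t.
The anomaly ΔM(t) = M(t) − M_∞ decays as ΔM₀·e^(−t/τ) with ΔM₀ = 40690 − 103480 = −62790 t.
At t = 8.23 yr, e^(−t/τ) = e^(−1.486) = 0.2262, so ΔM = −14200 t and M = 103480 − 14200 = 89280 t.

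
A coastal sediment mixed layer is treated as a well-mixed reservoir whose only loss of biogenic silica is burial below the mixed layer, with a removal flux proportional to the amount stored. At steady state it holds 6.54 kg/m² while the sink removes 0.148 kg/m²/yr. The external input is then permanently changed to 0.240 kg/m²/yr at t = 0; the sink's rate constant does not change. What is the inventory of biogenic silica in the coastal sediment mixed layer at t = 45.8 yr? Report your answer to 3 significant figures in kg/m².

The sink rate constant is k = F₀/M₀ = 0.148/6.54 = 0.02263 yr⁻¹.
Solving dM/dt = F₁ − kM with M(0) = M₀ gives M(t) = F₁/k + (M₀ − F₁/k)·e^(−kt).
F₁/k = 0.240/0.02263 = 10.605 kg/m²; kt = 0.02263 × 45.8 = 1.036, e^(−kt) = 0.3547.
M(45.8) = 10.605 + (6.54 − 10.605) × 0.3547 = 10.605 − 1.442 = 9.1634 kg/m².

9.16 kg/m²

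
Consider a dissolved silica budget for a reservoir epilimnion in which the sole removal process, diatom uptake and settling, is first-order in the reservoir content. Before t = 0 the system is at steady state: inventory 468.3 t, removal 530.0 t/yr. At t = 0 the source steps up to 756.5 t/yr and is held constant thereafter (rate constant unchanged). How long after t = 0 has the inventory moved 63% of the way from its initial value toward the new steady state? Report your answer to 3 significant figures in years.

0.879 yr

τ = M₀/F₀ = 468.3/530.0 = 0.8836 yr.
The remaining gap fraction is e^(−t/τ); 63% covered ⇒ e^(−t/τ) = 0.370.
t = −τ ln(0.370) = 0.8836 × 0.9943 = 0.8785 yr.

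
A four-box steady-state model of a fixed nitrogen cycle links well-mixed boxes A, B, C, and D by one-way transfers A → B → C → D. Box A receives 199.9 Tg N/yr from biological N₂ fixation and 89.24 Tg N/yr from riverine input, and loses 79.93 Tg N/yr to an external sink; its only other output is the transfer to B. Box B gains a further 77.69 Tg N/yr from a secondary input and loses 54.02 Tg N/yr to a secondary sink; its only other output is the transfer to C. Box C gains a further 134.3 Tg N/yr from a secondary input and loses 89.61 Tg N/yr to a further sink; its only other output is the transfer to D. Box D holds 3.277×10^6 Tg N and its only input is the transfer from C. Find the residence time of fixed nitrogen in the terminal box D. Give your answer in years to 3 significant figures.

11800 yr

Box A: F(A→B) = (199.9 + 89.24) − 79.93 = 209.21 Tg N/yr.
Box B: F(B→C) = (209.21 + 77.69) − 54.02 = 232.88 Tg N/yr.
Box C: F(C→D) = (232.88 + 134.3) − 89.61 = 277.57 Tg N/yr.
Box D throughput = its input = 277.57 Tg N/yr; τ = 3.277×10^6 / 277.57 = 11810 yr.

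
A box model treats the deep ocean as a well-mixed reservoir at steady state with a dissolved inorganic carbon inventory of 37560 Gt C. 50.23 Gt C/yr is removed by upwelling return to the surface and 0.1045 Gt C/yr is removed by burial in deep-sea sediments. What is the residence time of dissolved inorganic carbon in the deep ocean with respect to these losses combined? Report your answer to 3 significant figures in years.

Total removal = 50.23 + 0.1045 = 50.334 Gt C/yr.
τ = M / ΣF_out = 37560 / 50.334 = 746.2 yr.

746 yr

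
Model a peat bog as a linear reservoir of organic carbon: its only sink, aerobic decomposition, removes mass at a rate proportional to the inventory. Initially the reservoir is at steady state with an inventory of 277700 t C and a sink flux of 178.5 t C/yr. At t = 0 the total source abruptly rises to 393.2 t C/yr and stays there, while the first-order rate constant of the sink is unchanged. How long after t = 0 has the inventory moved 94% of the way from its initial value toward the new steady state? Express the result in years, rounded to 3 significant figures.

τ = M₀/F₀ = 277700/178.5 = 1556 yr.
The remaining gap fraction is e^(−t/τ); 94% covered ⇒ e^(−t/τ) = 0.0600.
t = −τ ln(0.0600) = 1556 × 2.813 = 4377 yr.

4380 yr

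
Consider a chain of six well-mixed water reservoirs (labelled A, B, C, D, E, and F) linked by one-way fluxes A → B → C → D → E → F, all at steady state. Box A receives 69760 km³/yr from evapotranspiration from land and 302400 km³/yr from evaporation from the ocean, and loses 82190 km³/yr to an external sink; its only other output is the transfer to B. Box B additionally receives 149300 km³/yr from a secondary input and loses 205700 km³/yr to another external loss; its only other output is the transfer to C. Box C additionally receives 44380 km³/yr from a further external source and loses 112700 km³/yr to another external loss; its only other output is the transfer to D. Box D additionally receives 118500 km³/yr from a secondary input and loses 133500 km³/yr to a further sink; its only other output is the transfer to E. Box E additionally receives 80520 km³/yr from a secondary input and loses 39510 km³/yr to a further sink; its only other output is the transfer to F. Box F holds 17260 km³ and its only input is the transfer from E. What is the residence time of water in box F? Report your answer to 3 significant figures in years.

Box A: F(A→B) = (69760 + 302400) − 82190 = 289970 km³/yr.
Box B: F(B→C) = (289970 + 149300) − 205700 = 233570 km³/yr.
Box C: F(C→D) = (233570 + 44380) − 112700 = 165250 km³/yr.
Box D: F(D→E) = (165250 + 118500) − 133500 = 150250 km³/yr.
Box E: F(E→F) = (150250 + 80520) − 39510 = 191260 km³/yr.
Box F throughput = its input = 191260 km³/yr; τ = 17260 / 191260 = 0.09024 yr.

0.0902 yr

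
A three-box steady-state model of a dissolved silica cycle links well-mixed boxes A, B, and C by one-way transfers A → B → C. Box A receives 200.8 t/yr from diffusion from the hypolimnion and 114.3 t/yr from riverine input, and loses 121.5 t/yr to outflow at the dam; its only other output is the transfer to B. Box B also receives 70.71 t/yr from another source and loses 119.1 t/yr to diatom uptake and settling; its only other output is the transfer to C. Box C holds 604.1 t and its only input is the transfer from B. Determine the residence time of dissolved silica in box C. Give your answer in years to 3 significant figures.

4.16 yr

Box A: F(A→B) = (200.8 + 114.3) − 121.5 = 193.60 t/yr.
Box B: F(B→C) = (193.60 + 70.71) − 119.1 = 145.21 t/yr.
Box C throughput = its input = 145.21 t/yr; τ = 604.1 / 145.21 = 4.160 yr.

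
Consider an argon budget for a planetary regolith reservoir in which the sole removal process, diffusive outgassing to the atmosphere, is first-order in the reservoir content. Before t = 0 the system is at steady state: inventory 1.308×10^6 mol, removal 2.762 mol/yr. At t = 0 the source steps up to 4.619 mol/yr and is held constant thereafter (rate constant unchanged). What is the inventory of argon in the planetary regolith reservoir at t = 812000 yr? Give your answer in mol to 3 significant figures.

Residence time τ = M₀/F₀ = 473600 yr. The eventual steady state is M_∞ = M₀·(F₁/F₀) = 1.308×10^6 × 4.619/2.762 = 2.1874×10^6 mol.
The anomaly ΔM(t) = M(t) − M_∞ decays as ΔM₀·e^(−t/τ) with ΔM₀ = 1.308×10^6 − 2.1874×10^6 = −879400 mol.
At t = 812000 yr, e^(−t/τ) = e^(−1.715) = 0.1800, so ΔM = −158300 mol and M = 2.1874×10^6 − 158300 = 2.0291×10^6 mol.

2.03×10^6 mol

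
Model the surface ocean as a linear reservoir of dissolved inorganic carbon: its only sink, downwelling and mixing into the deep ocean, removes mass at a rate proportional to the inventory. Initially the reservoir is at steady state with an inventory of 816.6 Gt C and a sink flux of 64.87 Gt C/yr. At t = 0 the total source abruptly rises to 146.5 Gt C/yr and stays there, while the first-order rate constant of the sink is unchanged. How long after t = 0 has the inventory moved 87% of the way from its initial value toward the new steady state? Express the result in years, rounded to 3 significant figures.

τ = M₀/F₀ = 816.6/64.87 = 12.59 yr.
The remaining gap fraction is e^(−t/τ); 87% covered ⇒ e^(−t/τ) = 0.130.
t = −τ ln(0.130) = 12.59 × 2.040 = 25.68 yr.

25.7 yr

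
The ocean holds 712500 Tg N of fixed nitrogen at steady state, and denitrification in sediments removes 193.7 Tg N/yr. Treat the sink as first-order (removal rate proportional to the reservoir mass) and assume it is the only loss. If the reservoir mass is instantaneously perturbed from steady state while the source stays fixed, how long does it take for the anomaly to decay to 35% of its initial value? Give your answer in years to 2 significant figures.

For a linear reservoir the anomaly decays as exp(−t/τ) with τ = M/F = 712500/193.7 = 3678 yr.
exp(−t/τ) = 0.35 ⇒ t = −τ ln(0.35) = 3678 × 1.050 = 3862 yr.

3900 yr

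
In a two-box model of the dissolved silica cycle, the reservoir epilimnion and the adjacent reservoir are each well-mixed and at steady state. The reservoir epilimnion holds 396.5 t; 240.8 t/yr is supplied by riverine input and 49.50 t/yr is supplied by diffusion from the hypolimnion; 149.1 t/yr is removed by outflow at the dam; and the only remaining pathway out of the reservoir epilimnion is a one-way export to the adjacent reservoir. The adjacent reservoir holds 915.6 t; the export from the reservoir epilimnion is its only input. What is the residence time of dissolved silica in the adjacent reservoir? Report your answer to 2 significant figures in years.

Balance the reservoir epilimnion: ΣF_in = 240.8 + 49.50 = 290.30 t/yr.
Export to the adjacent reservoir = ΣF_in − (149.1) = 141.20 t/yr.
At steady state the output of the adjacent reservoir equals its input, 141.20 t/yr.
τ = M / F = 915.6 / 141.20 = 6.484 yr.

6.5 yr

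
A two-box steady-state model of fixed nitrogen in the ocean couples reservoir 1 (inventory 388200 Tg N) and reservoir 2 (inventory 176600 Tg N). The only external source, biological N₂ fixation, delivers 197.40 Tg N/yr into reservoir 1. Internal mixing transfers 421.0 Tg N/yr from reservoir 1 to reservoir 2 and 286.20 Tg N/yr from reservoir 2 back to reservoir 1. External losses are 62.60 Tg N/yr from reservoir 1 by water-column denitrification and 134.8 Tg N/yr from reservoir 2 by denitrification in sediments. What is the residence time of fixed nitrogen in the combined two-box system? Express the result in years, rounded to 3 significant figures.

2860 yr

For the system as a whole, the A↔B exchange is internal and contributes nothing to the throughput; only the external sinks remove mass.
M_total = 388200 + 176600 = 564800 Tg N.
ΣF_external_out = 62.60 + 134.8 = 197.40 Tg N/yr.
τ = M_total / ΣF_ext = 564800 / 197.40 = 2861 yr.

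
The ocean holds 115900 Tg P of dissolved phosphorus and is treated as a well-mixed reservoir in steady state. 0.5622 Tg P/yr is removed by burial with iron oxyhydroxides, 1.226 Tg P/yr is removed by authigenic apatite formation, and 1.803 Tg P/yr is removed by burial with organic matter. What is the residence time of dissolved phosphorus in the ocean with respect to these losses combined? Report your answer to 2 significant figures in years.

Total removal = 0.5622 + 1.226 + 1.803 = 3.5912 Tg P/yr.
τ = M / ΣF_out = 115900 / 3.5912 = 32270 yr.

32000 yr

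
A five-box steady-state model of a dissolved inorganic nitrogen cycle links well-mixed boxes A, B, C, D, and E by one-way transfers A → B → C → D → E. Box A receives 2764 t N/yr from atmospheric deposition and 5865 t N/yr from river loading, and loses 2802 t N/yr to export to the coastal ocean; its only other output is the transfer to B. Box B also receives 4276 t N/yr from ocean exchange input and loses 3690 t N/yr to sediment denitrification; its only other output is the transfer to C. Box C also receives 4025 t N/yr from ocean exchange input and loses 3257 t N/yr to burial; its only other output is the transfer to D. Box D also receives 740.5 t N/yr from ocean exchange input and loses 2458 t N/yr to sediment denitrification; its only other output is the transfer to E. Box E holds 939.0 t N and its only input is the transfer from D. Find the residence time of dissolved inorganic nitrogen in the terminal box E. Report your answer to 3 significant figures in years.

0.172 yr

Box A: F(A→B) = (2764 + 5865) − 2802 = 5827.0 t N/yr.
Box B: F(B→C) = (5827.0 + 4276) − 3690 = 6413.0 t N/yr.
Box C: F(C→D) = (6413.0 + 4025) − 3257 = 7181.0 t N/yr.
Box D: F(D→E) = (7181.0 + 740.5) − 2458 = 5463.5 t N/yr.
Box E throughput = its input = 5463.5 t N/yr; τ = 939.0 / 5463.5 = 0.1719 yr.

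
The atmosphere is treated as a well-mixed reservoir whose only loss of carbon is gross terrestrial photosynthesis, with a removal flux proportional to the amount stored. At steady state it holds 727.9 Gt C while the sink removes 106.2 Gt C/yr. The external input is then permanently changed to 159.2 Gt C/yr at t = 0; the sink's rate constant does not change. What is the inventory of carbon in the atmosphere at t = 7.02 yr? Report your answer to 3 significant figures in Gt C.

Residence time τ = M₀/F₀ = 6.854 yr. The eventual steady state is M_∞ = M₀·(F₁/F₀) = 727.9 × 159.2/106.2 = 1091.2 Gt C.
The anomaly ΔM(t) = M(t) − M_∞ decays as ΔM₀·e^(−t/τ) with ΔM₀ = 727.9 − 1091.2 = −363.3 Gt C.
At t = 7.02 yr, e^(−t/τ) = e^(−1.024) = 0.3591, so ΔM = −130.4 Gt C and M = 1091.2 − 130.4 = 960.72 Gt C.

961 Gt C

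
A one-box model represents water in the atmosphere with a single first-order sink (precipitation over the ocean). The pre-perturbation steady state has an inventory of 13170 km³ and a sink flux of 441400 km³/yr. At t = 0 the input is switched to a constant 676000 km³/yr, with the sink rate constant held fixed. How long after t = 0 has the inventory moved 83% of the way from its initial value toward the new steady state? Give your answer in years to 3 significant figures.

0.0529 yr

τ = M₀/F₀ = 13170/441400 = 0.02984 yr.
The remaining gap fraction is e^(−t/τ); 83% covered ⇒ e^(−t/τ) = 0.170.
t = −τ ln(0.170) = 0.02984 × 1.772 = 0.05287 yr.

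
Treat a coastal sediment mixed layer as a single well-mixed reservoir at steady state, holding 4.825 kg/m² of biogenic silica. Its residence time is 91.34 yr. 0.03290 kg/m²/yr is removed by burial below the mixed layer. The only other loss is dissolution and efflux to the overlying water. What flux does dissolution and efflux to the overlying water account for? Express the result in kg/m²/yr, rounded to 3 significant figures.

0.0199 kg/m²/yr

Total removal F = M/τ = 4.825 / 91.34 = 0.05282 kg/m²/yr.
Dissolution and efflux to the overlying water = F − (0.03290) = 0.05282 − 0.03290 = 0.01992 kg/m²/yr.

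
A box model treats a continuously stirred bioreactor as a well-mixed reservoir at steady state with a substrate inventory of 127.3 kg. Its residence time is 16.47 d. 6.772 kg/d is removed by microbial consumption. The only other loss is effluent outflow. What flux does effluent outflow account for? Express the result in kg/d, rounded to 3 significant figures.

0.957 kg/d

Total removal F = M/τ = 127.3 / 16.47 = 7.729 kg/d.
Effluent outflow = F − (6.772) = 7.729 − 6.772 = 0.9572 kg/d.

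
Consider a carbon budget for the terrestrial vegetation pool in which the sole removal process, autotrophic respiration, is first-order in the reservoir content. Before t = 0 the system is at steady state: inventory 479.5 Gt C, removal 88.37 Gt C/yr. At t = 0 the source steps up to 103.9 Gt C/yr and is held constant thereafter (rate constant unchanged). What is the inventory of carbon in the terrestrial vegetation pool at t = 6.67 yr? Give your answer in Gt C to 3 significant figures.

τ = M₀/F₀ = 479.5/88.37 = 5.426 yr; rate constant k = 1/τ.
New steady state M_∞ = F₁/k = F₁·τ = 103.9 × 5.426 = 563.77 Gt C.
M(t) = M_∞ + (M₀ − M_∞)·e^(−t/τ); t/τ = 6.67/5.426 = 1.229, so e^(−t/τ) = 0.2925.
M(t) = 563.77 − 84.27 × 0.2925 = 539.12 Gt C.

539 Gt C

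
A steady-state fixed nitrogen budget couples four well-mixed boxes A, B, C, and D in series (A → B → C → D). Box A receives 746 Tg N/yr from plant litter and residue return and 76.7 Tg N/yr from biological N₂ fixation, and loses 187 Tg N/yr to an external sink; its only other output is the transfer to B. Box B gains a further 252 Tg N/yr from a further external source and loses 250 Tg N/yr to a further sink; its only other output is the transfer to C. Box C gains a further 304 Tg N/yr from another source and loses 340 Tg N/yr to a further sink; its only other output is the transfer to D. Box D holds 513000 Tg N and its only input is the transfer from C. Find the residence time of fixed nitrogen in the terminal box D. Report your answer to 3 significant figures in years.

853 yr

Box A: F(A→B) = (746 + 76.7) − 187 = 635.70 Tg N/yr.
Box B: F(B→C) = (635.70 + 252) − 250 = 637.70 Tg N/yr.
Box C: F(C→D) = (637.70 + 304) − 340 = 601.70 Tg N/yr.
Box D throughput = its input = 601.70 Tg N/yr; τ = 513000 / 601.70 = 852.6 yr.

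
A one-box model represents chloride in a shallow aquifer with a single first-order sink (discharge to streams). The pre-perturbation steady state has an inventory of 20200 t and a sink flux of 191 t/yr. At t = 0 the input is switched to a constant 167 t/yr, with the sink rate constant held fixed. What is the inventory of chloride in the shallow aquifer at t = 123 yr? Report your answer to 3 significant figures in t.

The sink rate constant is k = F₀/M₀ = 191/20200 = 0.009455 yr⁻¹.
Solving dM/dt = F₁ − kM with M(0) = M₀ gives M(t) = F₁/k + (M₀ − F₁/k)·e^(−kt).
F₁/k = 167/0.009455 = 17662 t; kt = 0.009455 × 123 = 1.163, e^(−kt) = 0.3125.
M(123) = 17662 + (20200 − 17662) × 0.3125 = 17662 + 793.3 = 18455 t.

18500 t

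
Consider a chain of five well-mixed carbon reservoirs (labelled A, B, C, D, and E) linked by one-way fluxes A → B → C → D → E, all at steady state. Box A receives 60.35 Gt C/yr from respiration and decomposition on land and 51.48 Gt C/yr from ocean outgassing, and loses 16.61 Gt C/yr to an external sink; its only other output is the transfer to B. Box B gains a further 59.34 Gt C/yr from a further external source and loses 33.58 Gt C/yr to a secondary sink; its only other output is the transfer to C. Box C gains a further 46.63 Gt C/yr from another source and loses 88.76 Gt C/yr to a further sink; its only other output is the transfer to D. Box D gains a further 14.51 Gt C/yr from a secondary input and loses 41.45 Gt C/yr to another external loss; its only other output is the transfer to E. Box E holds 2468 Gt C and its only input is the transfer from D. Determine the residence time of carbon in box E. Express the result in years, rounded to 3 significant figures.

Box A: F(A→B) = (60.35 + 51.48) − 16.61 = 95.220 Gt C/yr.
Box B: F(B→C) = (95.220 + 59.34) − 33.58 = 120.98 Gt C/yr.
Box C: F(C→D) = (120.98 + 46.63) − 88.76 = 78.850 Gt C/yr.
Box D: F(D→E) = (78.850 + 14.51) − 41.45 = 51.910 Gt C/yr.
Box E throughput = its input = 51.910 Gt C/yr; τ = 2468 / 51.910 = 47.54 yr.

47.5 yr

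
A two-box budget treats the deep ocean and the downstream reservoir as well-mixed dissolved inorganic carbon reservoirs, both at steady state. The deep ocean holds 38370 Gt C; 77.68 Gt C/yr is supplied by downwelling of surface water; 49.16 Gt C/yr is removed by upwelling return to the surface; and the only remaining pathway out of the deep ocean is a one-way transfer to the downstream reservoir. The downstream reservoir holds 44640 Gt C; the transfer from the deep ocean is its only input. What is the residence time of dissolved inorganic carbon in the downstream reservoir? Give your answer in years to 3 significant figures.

Balance the deep ocean: ΣF_in = 77.680 Gt C/yr.
Transfer to the downstream reservoir = ΣF_in − (49.16) = 28.520 Gt C/yr.
At steady state the output of the downstream reservoir equals its input, 28.520 Gt C/yr.
τ = M / F = 44640 / 28.520 = 1565 yr.

1570 yr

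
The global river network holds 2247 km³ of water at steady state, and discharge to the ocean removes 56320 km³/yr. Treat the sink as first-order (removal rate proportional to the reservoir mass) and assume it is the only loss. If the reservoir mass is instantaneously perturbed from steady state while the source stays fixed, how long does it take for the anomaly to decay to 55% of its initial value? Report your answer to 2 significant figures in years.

0.024 yr

For a linear reservoir the anomaly decays as exp(−t/τ) with τ = M/F = 2247/56320 = 0.03990 yr.
exp(−t/τ) = 0.55 ⇒ t = −τ ln(0.55) = 0.03990 × 0.5978 = 0.02385 yr.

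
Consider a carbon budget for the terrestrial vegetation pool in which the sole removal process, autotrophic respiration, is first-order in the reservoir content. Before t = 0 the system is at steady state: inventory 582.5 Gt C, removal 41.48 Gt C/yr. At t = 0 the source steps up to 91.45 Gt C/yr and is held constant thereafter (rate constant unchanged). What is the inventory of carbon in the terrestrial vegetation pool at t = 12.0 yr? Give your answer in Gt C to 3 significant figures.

986 Gt C

τ = M₀/F₀ = 582.5/41.48 = 14.04 yr; rate constant k = 1/τ.
New steady state M_∞ = F₁/k = F₁·τ = 91.45 × 14.04 = 1284.2 Gt C.
M(t) = M_∞ + (M₀ − M_∞)·e^(−t/τ); t/τ = 12.0/14.04 = 0.8545, so e^(−t/τ) = 0.4255.
M(t) = 1284.2 − 701.7 × 0.4255 = 985.65 Gt C.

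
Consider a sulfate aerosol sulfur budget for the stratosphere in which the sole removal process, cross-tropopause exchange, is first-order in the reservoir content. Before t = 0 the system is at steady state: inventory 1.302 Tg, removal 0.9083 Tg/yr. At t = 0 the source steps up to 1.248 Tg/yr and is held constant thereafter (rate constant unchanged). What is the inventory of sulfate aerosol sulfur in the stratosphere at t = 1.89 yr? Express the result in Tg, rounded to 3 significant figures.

1.66 Tg

The sink rate constant is k = F₀/M₀ = 0.9083/1.302 = 0.6976 yr⁻¹.
Solving dM/dt = F₁ − kM with M(0) = M₀ gives M(t) = F₁/k + (M₀ − F₁/k)·e^(−kt).
F₁/k = 1.248/0.6976 = 1.7889 Tg; kt = 0.6976 × 1.89 = 1.318, e^(−kt) = 0.2675.
M(1.89) = 1.7889 + (1.302 − 1.7889) × 0.2675 = 1.7889 − 0.1303 = 1.6587 Tg.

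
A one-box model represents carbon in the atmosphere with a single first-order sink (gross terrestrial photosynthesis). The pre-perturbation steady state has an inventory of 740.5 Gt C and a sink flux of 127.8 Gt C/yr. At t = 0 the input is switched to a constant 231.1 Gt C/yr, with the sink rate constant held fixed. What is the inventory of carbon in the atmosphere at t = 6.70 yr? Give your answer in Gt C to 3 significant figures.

The sink rate constant is k = F₀/M₀ = 127.8/740.5 = 0.1726 yr⁻¹.
Solving dM/dt = F₁ − kM with M(0) = M₀ gives M(t) = F₁/k + (M₀ − F₁/k)·e^(−kt).
F₁/k = 231.1/0.1726 = 1339.0 Gt C; kt = 0.1726 × 6.70 = 1.156, e^(−kt) = 0.3146.
M(6.70) = 1339.0 + (740.5 − 1339.0) × 0.3146 = 1339.0 − 188.3 = 1150.7 Gt C.

1150 Gt C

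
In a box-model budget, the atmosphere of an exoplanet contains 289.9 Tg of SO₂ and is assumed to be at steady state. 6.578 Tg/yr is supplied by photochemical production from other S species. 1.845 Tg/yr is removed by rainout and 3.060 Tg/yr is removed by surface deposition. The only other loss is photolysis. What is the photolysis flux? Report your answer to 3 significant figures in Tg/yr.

At steady state ΣF_in = ΣF_out.
ΣF_in = 6.5780 Tg/yr.
Photolysis flux = ΣF_in − (1.845 + 3.060) = 6.5780 − 4.905 = 1.673 Tg/yr.

1.67 Tg/yr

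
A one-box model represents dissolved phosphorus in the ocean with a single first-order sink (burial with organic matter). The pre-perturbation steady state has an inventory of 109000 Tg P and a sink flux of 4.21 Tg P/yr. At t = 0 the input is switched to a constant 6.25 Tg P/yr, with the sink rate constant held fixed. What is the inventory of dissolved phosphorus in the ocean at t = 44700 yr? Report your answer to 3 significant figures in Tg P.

152000 Tg P

The sink rate constant is k = F₀/M₀ = 4.21/109000 = 3.862×10^-5 yr⁻¹.
Solving dM/dt = F₁ − kM with M(0) = M₀ gives M(t) = F₁/k + (M₀ − F₁/k)·e^(−kt).
F₁/k = 6.25/3.862×10^-5 = 161820 Tg P; kt = 3.862×10^-5 × 44700 = 1.726, e^(−kt) = 0.1779.
M(44700) = 161820 + (109000 − 161820) × 0.1779 = 161820 − 9397 = 152420 Tg P.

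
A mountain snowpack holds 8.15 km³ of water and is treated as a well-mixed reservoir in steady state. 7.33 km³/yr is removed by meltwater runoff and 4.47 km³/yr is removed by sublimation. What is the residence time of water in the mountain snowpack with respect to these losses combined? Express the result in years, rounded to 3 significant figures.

0.691 yr

Total removal = 7.330 + 4.470 = 11.800 km³/yr.
τ = M / ΣF_out = 8.15 / 11.800 = 0.6907 yr.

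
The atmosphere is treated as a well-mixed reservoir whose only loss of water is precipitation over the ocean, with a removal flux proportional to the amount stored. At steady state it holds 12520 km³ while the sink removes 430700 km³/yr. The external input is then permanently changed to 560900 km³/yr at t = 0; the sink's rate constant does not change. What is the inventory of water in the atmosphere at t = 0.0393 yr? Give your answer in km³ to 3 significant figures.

15300 km³

The sink rate constant is k = F₀/M₀ = 430700/12520 = 34.40 yr⁻¹.
Solving dM/dt = F₁ − kM with M(0) = M₀ gives M(t) = F₁/k + (M₀ − F₁/k)·e^(−kt).
F₁/k = 560900/34.40 = 16305 km³; kt = 34.40 × 0.0393 = 1.352, e^(−kt) = 0.2587.
M(0.0393) = 16305 + (12520 − 16305) × 0.2587 = 16305 − 979.2 = 15326 km³.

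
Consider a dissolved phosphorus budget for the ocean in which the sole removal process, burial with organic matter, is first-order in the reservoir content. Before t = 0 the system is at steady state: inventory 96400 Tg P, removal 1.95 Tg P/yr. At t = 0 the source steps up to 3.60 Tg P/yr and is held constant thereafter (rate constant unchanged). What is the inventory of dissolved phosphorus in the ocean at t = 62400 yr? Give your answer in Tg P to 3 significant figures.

τ = M₀/F₀ = 96400/1.95 = 49440 yr; rate constant k = 1/τ.
New steady state M_∞ = F₁/k = F₁·τ = 3.60 × 49440 = 177970 Tg P.
M(t) = M_∞ + (M₀ − M_∞)·e^(−t/τ); t/τ = 62400/49440 = 1.262, so e^(−t/τ) = 0.2830.
M(t) = 177970 − 81570 × 0.2830 = 154880 Tg P.

155000 Tg P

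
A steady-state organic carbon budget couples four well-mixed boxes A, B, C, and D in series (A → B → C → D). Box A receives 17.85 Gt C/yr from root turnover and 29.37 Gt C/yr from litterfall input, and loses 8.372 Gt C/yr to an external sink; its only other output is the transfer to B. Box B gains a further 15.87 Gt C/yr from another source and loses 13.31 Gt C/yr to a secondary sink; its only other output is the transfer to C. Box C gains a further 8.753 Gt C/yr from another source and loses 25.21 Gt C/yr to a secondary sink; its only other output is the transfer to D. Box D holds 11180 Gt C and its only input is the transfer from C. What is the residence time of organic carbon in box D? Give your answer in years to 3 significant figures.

Box A: F(A→B) = (17.85 + 29.37) − 8.372 = 38.848 Gt C/yr.
Box B: F(B→C) = (38.848 + 15.87) − 13.31 = 41.408 Gt C/yr.
Box C: F(C→D) = (41.408 + 8.753) − 25.21 = 24.951 Gt C/yr.
Box D throughput = its input = 24.951 Gt C/yr; τ = 11180 / 24.951 = 448.1 yr.

448 yr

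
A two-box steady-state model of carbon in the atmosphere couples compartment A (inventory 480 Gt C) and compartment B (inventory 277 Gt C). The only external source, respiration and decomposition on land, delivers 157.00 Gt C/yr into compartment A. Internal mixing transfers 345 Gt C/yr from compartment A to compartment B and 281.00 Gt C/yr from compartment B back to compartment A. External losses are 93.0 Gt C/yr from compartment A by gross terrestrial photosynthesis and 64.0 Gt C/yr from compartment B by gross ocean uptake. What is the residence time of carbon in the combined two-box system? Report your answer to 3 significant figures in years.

For the system as a whole, the A↔B exchange is internal and contributes nothing to the throughput; only the external sinks remove mass.
M_total = 480 + 277 = 757.00 Gt C.
ΣF_external_out = 93.0 + 64.0 = 157.00 Gt C/yr.
τ = M_total / ΣF_ext = 757.00 / 157.00 = 4.822 yr.

4.82 yr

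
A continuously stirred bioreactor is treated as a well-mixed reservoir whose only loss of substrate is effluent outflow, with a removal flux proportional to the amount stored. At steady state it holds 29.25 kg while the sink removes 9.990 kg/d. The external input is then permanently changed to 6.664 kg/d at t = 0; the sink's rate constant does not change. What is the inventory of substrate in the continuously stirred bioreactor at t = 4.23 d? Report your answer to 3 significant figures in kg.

21.8 kg

Residence time τ = M₀/F₀ = 2.928 d. The eventual steady state is M_∞ = M₀·(F₁/F₀) = 29.25 × 6.664/9.990 = 19.512 kg.
The anomaly ΔM(t) = M(t) − M_∞ decays as ΔM₀·e^(−t/τ) with ΔM₀ = 29.25 − 19.512 = 9.738 kg.
At t = 4.23 d, e^(−t/τ) = e^(−1.445) = 0.2358, so ΔM = 2.296 kg and M = 19.512 + 2.296 = 21.808 kg.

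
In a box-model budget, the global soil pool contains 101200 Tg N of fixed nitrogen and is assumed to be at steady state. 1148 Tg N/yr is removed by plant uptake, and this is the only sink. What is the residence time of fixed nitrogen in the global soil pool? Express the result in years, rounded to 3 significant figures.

τ = M / F = 101200 / 1148 = 88.15 yr.

88.2 yr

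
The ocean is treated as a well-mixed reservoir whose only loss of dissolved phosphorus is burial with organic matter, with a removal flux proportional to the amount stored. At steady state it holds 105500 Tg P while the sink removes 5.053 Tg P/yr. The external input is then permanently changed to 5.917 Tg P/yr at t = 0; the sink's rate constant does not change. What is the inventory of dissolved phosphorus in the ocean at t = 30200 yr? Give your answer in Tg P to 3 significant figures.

τ = M₀/F₀ = 105500/5.053 = 20880 yr; rate constant k = 1/τ.
New steady state M_∞ = F₁/k = F₁·τ = 5.917 × 20880 = 123540 Tg P.
M(t) = M_∞ + (M₀ − M_∞)·e^(−t/τ); t/τ = 30200/20880 = 1.446, so e^(−t/τ) = 0.2354.
M(t) = 123540 − 18040 × 0.2354 = 119290 Tg P.

119000 Tg P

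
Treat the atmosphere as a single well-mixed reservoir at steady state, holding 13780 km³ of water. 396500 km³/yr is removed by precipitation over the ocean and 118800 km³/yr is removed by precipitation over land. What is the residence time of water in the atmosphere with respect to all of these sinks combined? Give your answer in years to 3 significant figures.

Total removal flux = 396500 + 118800 = 515300 km³/yr.
τ = M / ΣF_out = 13780 / 515300 = 0.02674 yr.

0.0267 yr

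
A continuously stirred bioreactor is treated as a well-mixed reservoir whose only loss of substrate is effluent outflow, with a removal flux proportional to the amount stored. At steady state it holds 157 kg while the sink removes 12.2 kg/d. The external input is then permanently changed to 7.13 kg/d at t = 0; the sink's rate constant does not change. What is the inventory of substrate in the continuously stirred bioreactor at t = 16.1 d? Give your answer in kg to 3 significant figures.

110 kg

The sink rate constant is k = F₀/M₀ = 12.2/157 = 0.07771 d⁻¹.
Solving dM/dt = F₁ − kM with M(0) = M₀ gives M(t) = F₁/k + (M₀ − F₁/k)·e^(−kt).
F₁/k = 7.13/0.07771 = 91.755 kg; kt = 0.07771 × 16.1 = 1.251, e^(−kt) = 0.2862.
M(16.1) = 91.755 + (157 − 91.755) × 0.2862 = 91.755 + 18.67 = 110.43 kg.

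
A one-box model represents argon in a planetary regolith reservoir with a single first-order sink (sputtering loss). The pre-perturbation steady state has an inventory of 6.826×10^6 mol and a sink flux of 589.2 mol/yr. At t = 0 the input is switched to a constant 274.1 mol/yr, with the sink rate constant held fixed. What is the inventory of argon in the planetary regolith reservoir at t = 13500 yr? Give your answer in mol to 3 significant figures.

The sink rate constant is k = F₀/M₀ = 589.2/6.826×10^6 = 8.632×10^-5 yr⁻¹.
Solving dM/dt = F₁ − kM with M(0) = M₀ gives M(t) = F₁/k + (M₀ − F₁/k)·e^(−kt).
F₁/k = 274.1/8.632×10^-5 = 3.1755×10^6 mol; kt = 8.632×10^-5 × 13500 = 1.165, e^(−kt) = 0.3118.
M(13500) = 3.1755×10^6 + (6.826×10^6 − 3.1755×10^6) × 0.3118 = 3.1755×10^6 + 1.138×10^6 = 4.3139×10^6 mol.

4.31×10^6 mol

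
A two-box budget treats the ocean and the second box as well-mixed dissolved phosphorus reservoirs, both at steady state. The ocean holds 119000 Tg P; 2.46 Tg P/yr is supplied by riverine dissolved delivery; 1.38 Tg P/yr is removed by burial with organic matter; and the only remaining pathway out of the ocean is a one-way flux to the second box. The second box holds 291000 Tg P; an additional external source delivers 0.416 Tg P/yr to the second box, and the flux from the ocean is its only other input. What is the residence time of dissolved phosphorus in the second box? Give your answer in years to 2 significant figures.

Balance the ocean: ΣF_in = 2.4600 Tg P/yr.
Flux to the second box = ΣF_in − (1.38) = 1.0800 Tg P/yr.
Total input to the second box = 1.0800 + 0.416 = 1.4960 Tg P/yr; at steady state this equals its total output.
τ = M / F = 291000 / 1.4960 = 194500 yr.

190000 yr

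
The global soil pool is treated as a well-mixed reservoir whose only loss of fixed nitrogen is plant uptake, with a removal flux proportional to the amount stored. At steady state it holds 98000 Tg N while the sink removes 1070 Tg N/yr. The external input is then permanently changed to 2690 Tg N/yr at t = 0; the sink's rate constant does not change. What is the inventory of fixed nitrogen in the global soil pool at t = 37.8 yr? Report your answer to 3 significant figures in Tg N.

The sink rate constant is k = F₀/M₀ = 1070/98000 = 0.01092 yr⁻¹.
Solving dM/dt = F₁ − kM with M(0) = M₀ gives M(t) = F₁/k + (M₀ − F₁/k)·e^(−kt).
F₁/k = 2690/0.01092 = 246370 Tg N; kt = 0.01092 × 37.8 = 0.4127, e^(−kt) = 0.6619.
M(37.8) = 246370 + (98000 − 246370) × 0.6619 = 246370 − 98200 = 148170 Tg N.

148000 Tg N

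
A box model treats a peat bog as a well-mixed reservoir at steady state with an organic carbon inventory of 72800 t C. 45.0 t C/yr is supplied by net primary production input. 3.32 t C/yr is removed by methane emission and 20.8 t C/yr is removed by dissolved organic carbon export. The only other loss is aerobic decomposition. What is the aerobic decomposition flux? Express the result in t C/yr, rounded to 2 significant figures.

At steady state ΣF_in = ΣF_out.
ΣF_in = 45.000 t C/yr.
Aerobic decomposition flux = ΣF_in − (3.32 + 20.8) = 45.000 − 24.12 = 20.88 t C/yr.

21 t C/yr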